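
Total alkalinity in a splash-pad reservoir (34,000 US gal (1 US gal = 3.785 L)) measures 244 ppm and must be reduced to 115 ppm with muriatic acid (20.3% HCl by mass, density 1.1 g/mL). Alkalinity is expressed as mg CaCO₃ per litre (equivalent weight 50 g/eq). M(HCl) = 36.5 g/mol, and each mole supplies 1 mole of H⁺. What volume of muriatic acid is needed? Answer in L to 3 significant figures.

54.3 L

Volume: 34,000 US gal × 3.785 L/gal = 128,690 L.
Alkalinity to neutralize: (244 − 115) = 129 mg/L as CaCO₃ × 128,690 L = 16,600 g as CaCO₃.
Equivalents of H⁺ required: 16,600 ÷ 50 g/eq = 332 eq = 332 mol HCl.
Mass of HCl: 332 × 36.5 = 12,120 g.
Mass of 20.3% solution: 12,120 / 0.203 = 59,700 g.
Volume: 59,700 g ÷ 1.1 g/mL = 54,270 mL.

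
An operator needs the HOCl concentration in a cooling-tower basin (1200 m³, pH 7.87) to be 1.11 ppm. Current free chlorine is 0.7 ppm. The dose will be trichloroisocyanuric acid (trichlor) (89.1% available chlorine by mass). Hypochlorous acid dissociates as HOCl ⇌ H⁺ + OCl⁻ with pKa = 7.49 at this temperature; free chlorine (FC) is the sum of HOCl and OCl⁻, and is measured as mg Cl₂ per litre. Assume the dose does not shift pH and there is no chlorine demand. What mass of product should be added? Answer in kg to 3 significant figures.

Volume: 1200 m³ = 1,200,000 L.
[OCl⁻]/[HOCl] = 10^(pH − pKa) = 10^(7.87 − 7.49) = 2.399; fraction as HOCl = 1/(1 + 2.399) = 0.2942.
Free chlorine required for 1.11 ppm HOCl: 1.11 / 0.2942 = 3.773 ppm.
FC to add: 3.773 − 0.7 = 3.073 mg/L as Cl₂.
Cl₂ equivalent: 3.073 mg/L × 1,200,000 L = 3687 g.
Product at 89.1% available Cl: 3687 / 0.891 = 4138 g.

4.14 kg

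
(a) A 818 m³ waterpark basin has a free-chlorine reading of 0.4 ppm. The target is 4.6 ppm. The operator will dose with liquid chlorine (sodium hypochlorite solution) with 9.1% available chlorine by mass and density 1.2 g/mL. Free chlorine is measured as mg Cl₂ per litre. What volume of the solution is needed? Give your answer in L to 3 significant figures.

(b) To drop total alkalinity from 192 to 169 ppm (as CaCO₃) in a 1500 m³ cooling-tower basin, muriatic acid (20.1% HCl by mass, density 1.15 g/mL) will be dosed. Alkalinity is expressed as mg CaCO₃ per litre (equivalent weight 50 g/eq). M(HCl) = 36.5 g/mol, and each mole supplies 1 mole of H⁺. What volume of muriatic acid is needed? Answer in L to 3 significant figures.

(a) 31.5 L; (b) 109 L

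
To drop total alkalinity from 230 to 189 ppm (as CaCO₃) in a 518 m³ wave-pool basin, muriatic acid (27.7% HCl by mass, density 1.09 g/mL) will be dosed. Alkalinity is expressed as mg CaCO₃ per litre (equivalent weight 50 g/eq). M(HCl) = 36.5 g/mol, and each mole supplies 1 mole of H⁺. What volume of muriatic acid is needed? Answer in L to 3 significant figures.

51.3 L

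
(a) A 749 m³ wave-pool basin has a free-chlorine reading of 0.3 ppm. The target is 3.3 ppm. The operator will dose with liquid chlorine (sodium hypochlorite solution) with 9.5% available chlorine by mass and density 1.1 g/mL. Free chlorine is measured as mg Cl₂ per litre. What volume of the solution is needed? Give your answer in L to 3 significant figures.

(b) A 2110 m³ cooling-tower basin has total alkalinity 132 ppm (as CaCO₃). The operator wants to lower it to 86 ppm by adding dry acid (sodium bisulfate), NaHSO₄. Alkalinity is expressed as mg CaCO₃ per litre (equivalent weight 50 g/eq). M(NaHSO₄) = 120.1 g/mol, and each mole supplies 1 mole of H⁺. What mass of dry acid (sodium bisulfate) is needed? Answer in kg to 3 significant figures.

(a) 21.5 L; (b) 233 kg

(a) Volume: 749 m³ = 749,000 L.
(a) Chlorine deficit: 3.3 − 0.3 = 3 ppm = 3 mg/L as Cl₂.
(a) Cl₂ equivalent needed: 3 mg/L × 749,000 L = 2,247,000 mg = 2247 g.
(a) Product at 9.5% available chlorine: 2247 / 0.095 = 23,650 g.
(a) Volume at density 1.1 g/mL: 23,650 g ÷ 1.1 g/mL = 21,500 mL.

(b) Volume: 2110 m³ = 2,110,000 L.
(b) Alkalinity to neutralize: (132 − 86) = 46 mg/L as CaCO₃ × 2,110,000 L = 97,060 g as CaCO₃.
(b) Equivalents of H⁺ required: 97,060 ÷ 50 g/eq = 1941 eq = 1941 mol NaHSO₄.
(b) Mass of NaHSO₄: 1941 × 120.1 = 233,100 g.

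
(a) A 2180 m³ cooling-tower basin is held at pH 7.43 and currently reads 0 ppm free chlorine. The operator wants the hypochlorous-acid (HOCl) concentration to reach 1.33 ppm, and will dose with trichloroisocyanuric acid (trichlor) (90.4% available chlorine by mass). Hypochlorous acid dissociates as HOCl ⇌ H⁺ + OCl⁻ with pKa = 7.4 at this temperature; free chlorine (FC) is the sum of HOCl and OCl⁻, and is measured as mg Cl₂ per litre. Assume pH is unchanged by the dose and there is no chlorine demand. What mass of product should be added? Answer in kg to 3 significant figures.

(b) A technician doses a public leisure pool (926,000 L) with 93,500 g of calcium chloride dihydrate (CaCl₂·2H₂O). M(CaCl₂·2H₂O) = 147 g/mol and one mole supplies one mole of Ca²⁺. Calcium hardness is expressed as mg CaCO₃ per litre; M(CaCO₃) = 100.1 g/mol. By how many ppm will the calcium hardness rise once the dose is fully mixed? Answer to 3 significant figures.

(a) Volume: 2180 m³ = 2,180,000 L.
(a) [OCl⁻]/[HOCl] = 10^(pH − pKa) = 10^(7.43 − 7.4) = 1.072; fraction as HOCl = 1/(1 + 1.072) = 0.4827.
(a) Free chlorine required for 1.33 ppm HOCl: 1.33 / 0.4827 = 2.755 ppm.
(a) FC to add: 2.755 − 0 = 2.755 mg/L as Cl₂.
(a) Cl₂ equivalent: 2.755 mg/L × 2,180,000 L = 6006 g.
(a) Product at 90.4% available Cl: 6006 / 0.904 = 6644 g.

(b) Moles of Ca²⁺: 93,500 g ÷ 147 g/mol = 636.1 mol.
(b) As CaCO₃: 636.1 mol × 100.1 g/mol = 63,670 g.
(b) Rise: 63,670 g / 926,000 L × 1000 = 68.76 mg/L.

(a) 6.64 kg; (b) 68.8 ppm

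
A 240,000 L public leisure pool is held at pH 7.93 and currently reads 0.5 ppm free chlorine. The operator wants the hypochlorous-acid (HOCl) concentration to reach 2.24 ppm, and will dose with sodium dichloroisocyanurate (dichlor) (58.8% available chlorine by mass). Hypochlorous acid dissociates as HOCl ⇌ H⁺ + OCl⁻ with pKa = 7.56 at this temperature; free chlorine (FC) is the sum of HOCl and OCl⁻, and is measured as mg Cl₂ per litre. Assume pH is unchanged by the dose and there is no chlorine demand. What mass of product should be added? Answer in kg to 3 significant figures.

2.85 kg

[OCl⁻]/[HOCl] = 10^(pH − pKa) = 10^(7.93 − 7.56) = 2.344; fraction as HOCl = 1/(1 + 2.344) = 0.299.
Free chlorine required for 2.24 ppm HOCl: 2.24 / 0.299 = 7.491 ppm.
FC to add: 7.491 − 0.5 = 6.991 mg/L as Cl₂.
Cl₂ equivalent: 6.991 mg/L × 240,000 L = 1678 g.
Product at 58.8% available Cl: 1678 / 0.588 = 2853 g.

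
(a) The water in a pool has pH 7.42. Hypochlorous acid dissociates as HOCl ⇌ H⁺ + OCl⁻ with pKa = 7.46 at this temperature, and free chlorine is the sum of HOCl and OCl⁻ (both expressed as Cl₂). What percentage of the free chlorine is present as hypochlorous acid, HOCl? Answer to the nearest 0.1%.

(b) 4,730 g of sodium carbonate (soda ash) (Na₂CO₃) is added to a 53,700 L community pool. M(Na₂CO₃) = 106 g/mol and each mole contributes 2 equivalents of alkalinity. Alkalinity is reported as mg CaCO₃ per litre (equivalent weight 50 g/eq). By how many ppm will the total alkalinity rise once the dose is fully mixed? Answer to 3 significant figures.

(a) 52.3%; (b) 83.1 ppm

(a) [OCl⁻]/[HOCl] = 10^(pH − pKa) = 10^(7.42 − 7.46) = 10^-0.04 = 0.912.
(a) Fraction as HOCl = 1 / (1 + 0.912) = 0.523.

(b) Moles of Na₂CO₃: 4,730 g ÷ 106 g/mol = 44.62 mol → 89.25 eq of alkalinity.
(b) As CaCO₃: 89.25 eq × 50 g/eq = 4462 g.
(b) Rise: 4462 g / 53,700 L × 1000 = 83.1 mg/L.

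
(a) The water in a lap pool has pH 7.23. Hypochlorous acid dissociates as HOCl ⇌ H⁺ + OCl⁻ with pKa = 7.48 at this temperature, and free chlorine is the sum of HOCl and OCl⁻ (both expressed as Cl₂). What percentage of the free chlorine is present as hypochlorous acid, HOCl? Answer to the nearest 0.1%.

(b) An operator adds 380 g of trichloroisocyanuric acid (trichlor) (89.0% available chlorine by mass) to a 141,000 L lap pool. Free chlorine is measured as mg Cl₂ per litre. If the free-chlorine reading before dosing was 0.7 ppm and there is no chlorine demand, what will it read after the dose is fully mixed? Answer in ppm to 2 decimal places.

(a) 64.0%; (b) 3.10 ppm

(a) [OCl⁻]/[HOCl] = 10^(pH − pKa) = 10^(7.23 − 7.48) = 10^-0.25 = 0.5623.
(a) Fraction as HOCl = 1 / (1 + 0.5623) = 0.6401.

(b) Available chlorine delivered: 380 g × 0.89 = 338.2 g as Cl₂.
(b) Concentration rise: 338.2 g / 141,000 L = 2.399 mg/L = 2.40 ppm.
(b) Final FC: 0.7 + 2.40 = 3.10 ppm.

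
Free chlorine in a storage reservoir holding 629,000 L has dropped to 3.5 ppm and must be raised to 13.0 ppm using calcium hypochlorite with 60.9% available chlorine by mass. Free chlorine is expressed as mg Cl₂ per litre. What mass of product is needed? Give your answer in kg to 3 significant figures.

9.81 kg

Chlorine deficit: 13.0 − 3.5 = 9.5 ppm = 9.5 mg/L as Cl₂.
Cl₂ equivalent needed: 9.5 mg/L × 629,000 L = 5,976,000 mg = 5976 g.
Product at 60.9% available chlorine: 5976 / 0.609 = 9812 g.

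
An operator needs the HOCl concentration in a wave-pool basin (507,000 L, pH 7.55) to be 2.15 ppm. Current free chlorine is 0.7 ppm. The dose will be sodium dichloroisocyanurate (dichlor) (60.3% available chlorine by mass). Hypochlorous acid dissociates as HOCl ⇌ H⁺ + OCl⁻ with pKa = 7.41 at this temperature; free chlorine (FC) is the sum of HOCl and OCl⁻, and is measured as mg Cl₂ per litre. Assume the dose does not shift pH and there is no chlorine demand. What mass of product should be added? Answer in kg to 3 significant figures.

[OCl⁻]/[HOCl] = 10^(pH − pKa) = 10^(7.55 − 7.41) = 1.38; fraction as HOCl = 1/(1 + 1.38) = 0.4201.
Free chlorine required for 2.15 ppm HOCl: 2.15 / 0.4201 = 5.118 ppm.
FC to add: 5.118 − 0.7 = 4.418 mg/L as Cl₂.
Cl₂ equivalent: 4.418 mg/L × 507,000 L = 2240 g.
Product at 60.3% available Cl: 2240 / 0.603 = 3714 g.

3.71 kg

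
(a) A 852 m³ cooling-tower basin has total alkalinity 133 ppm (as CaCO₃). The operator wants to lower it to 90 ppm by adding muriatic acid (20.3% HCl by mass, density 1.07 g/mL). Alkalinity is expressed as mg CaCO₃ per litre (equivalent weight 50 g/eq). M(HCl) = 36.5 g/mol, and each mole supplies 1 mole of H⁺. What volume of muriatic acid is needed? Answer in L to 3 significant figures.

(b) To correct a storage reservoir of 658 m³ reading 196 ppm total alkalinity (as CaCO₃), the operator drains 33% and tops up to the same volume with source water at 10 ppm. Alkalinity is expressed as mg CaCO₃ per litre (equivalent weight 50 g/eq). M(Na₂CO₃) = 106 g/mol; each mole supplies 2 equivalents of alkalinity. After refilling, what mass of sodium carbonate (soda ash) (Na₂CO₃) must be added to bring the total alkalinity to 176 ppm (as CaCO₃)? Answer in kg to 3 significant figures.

(a) Volume: 852 m³ = 852,000 L.
(a) Alkalinity to neutralize: (133 − 90) = 43 mg/L as CaCO₃ × 852,000 L = 36,640 g as CaCO₃.
(a) Equivalents of H⁺ required: 36,640 ÷ 50 g/eq = 732.7 eq = 732.7 mol HCl.
(a) Mass of HCl: 732.7 × 36.5 = 26,740 g.
(a) Mass of 20.3% solution: 26,740 / 0.203 = 131,700 g.
(a) Volume: 131,700 g ÷ 1.07 g/mL = 123,100 mL.

(b) Volume: 658 m³ = 658,000 L.
(b) After draining 33% and refilling: 196 × 0.67 + 10 × 0.33 = 134.62 ppm.
(b) Deficit to target: 176 − 134.62 = 41.38 mg/L.
(b) As CaCO₃: 41.38 mg/L × 658,000 L = 27,230 g; ÷ 50 g/eq ÷ 2 = 272.3 mol Na₂CO₃.
(b) Mass: 272.3 × 106 = 28,860 g.

(a) 123 L; (b) 28.9 kg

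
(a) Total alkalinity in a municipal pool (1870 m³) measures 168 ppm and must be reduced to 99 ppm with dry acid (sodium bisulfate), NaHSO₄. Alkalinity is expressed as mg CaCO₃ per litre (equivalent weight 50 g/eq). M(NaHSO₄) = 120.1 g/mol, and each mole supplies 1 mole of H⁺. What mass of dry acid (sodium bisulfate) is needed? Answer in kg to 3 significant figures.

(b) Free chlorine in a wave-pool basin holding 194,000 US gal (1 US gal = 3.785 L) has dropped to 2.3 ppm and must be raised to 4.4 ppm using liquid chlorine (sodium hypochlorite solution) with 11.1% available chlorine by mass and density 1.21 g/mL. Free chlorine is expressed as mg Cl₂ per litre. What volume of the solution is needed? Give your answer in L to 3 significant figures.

(a) 310 kg; (b) 11.5 L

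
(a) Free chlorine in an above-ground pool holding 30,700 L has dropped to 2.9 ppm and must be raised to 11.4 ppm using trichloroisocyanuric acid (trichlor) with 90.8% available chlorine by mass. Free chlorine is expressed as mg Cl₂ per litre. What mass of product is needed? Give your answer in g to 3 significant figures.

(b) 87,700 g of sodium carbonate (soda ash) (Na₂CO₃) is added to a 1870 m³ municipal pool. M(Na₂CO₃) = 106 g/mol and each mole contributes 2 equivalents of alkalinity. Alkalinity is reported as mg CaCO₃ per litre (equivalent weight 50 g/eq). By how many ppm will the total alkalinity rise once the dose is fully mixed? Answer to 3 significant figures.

(a) 287 g; (b) 44.2 ppm

(a) Chlorine deficit: 11.4 − 2.9 = 8.5 ppm = 8.5 mg/L as Cl₂.
(a) Cl₂ equivalent needed: 8.5 mg/L × 30,700 L = 261,000 mg = 260.9 g.
(a) Product at 90.8% available chlorine: 260.9 / 0.908 = 287.4 g.

(b) Volume: 1870 m³ = 1,870,000 L.
(b) Moles of Na₂CO₃: 87,700 g ÷ 106 g/mol = 827.4 mol → 1655 eq of alkalinity.
(b) As CaCO₃: 1655 eq × 50 g/eq = 82,740 g.
(b) Rise: 82,740 g / 1,870,000 L × 1000 = 44.24 mg/L.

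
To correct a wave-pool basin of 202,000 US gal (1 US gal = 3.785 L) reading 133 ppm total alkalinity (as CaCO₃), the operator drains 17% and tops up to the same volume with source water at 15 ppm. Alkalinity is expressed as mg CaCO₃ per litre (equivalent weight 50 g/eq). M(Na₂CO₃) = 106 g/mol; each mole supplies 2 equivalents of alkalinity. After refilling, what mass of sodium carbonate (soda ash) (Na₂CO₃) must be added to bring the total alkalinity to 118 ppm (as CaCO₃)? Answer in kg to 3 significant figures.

Volume: 202,000 US gal × 3.785 L/gal = 764,570 L.
After draining 17% and refilling: 133 × 0.83 + 15 × 0.17 = 112.94 ppm.
Deficit to target: 118 − 112.94 = 5.06 mg/L.
As CaCO₃: 5.06 mg/L × 764,570 L = 3869 g; ÷ 50 g/eq ÷ 2 = 38.69 mol Na₂CO₃.
Mass: 38.69 × 106 = 4101 g.

4.10 kg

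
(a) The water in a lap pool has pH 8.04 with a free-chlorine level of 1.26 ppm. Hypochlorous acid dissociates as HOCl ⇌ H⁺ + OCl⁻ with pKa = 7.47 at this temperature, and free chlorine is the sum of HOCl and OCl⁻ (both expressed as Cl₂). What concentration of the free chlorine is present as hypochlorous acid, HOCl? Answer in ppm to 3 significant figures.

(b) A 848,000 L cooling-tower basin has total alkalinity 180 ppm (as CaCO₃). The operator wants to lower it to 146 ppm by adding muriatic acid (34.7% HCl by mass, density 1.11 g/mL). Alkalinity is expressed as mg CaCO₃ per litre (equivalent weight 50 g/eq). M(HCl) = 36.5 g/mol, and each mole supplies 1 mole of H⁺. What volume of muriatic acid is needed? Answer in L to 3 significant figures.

(a) [OCl⁻]/[HOCl] = 10^(pH − pKa) = 10^(8.04 − 7.47) = 10^0.57 = 3.715.
(a) Fraction as HOCl = 1 / (1 + 3.715) = 0.2121.
(a) HOCl = 0.2121 × 1.26 ppm = 0.2672 ppm.

(b) Alkalinity to neutralize: (180 − 146) = 34 mg/L as CaCO₃ × 848,000 L = 28,830 g as CaCO₃.
(b) Equivalents of H⁺ required: 28,830 ÷ 50 g/eq = 576.6 eq = 576.6 mol HCl.
(b) Mass of HCl: 576.6 × 36.5 = 21,050 g.
(b) Mass of 34.7% solution: 21,050 / 0.347 = 60,660 g.
(b) Volume: 60,660 g ÷ 1.11 g/mL = 54,640 mL.

(a) 0.267 ppm; (b) 54.6 L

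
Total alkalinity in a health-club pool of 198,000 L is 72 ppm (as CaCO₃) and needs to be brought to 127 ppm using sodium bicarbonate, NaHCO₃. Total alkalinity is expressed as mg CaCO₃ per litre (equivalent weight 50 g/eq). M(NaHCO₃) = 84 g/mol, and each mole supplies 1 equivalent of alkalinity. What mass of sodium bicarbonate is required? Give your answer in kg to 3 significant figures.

18.3 kg

Alkalinity to add: (127 − 72) = 55 mg/L as CaCO₃ × 198,000 L = 10,890 g as CaCO₃.
Equivalents: 10,890 g ÷ 50 g/eq = 217.8 eq.
NaHCO₃ supplies 1 eq per mole → 217.8 mol.
Mass: 217.8 mol × 84 g/mol = 18,300 g.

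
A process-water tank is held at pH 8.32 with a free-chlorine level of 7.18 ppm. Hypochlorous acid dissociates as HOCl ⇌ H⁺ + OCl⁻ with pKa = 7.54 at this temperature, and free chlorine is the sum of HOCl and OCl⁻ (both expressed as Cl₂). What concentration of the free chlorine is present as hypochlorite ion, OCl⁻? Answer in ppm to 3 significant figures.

6.16 ppm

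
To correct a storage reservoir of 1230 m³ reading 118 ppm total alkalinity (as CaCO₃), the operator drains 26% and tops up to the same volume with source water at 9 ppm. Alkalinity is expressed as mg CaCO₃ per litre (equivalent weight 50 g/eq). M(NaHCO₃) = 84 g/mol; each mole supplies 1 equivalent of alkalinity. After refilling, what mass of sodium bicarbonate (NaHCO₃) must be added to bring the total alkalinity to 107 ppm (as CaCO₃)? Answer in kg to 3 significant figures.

Volume: 1230 m³ = 1,230,000 L.
After draining 26% and refilling: 118 × 0.74 + 9 × 0.26 = 89.66 ppm.
Deficit to target: 107 − 89.66 = 17.34 mg/L.
As CaCO₃: 17.34 mg/L × 1,230,000 L = 21,330 g; ÷ 50 g/eq ÷ 1 = 426.6 mol NaHCO₃.
Mass: 426.6 × 84 = 35,830 g.

35.8 kg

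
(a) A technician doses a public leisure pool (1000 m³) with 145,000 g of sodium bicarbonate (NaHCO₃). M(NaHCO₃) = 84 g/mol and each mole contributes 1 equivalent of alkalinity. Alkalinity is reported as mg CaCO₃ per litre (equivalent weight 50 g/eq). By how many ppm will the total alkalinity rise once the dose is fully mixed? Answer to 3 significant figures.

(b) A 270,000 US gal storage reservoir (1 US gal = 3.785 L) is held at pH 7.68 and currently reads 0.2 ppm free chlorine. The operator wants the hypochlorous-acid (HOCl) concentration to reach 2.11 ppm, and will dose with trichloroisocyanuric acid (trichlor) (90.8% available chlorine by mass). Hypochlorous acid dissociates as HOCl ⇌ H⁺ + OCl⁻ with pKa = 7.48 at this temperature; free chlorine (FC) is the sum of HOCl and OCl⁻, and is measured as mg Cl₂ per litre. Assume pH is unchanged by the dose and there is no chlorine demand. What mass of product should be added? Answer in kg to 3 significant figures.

(a) 86.3 ppm; (b) 5.91 kg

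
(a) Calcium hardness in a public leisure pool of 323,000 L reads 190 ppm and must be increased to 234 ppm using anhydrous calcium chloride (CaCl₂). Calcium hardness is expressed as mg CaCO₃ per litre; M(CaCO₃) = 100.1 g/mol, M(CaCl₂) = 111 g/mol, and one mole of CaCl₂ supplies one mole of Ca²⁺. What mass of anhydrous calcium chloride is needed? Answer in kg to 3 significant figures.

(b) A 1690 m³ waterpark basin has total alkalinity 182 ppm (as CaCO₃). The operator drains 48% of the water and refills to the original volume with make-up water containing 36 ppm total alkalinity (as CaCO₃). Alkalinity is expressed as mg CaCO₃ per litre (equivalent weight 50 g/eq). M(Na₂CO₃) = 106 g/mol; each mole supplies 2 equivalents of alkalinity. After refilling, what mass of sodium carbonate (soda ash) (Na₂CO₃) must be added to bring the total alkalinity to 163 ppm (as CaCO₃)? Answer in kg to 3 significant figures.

(a) Hardness to add: (234 − 190) = 44 mg/L as CaCO₃ × 323,000 L = 14,210 g as CaCO₃.
(a) Moles of Ca²⁺ (1 mol Ca²⁺ ≡ 1 mol CaCO₃): 14,210 / 100.1 g/mol = 142 mol.
(a) Mass of CaCl₂: 142 × 111 = 15,760 g.

(b) Volume: 1690 m³ = 1,690,000 L.
(b) After draining 48% and refilling: 182 × 0.52 + 36 × 0.48 = 111.92 ppm.
(b) Deficit to target: 163 − 111.92 = 51.08 mg/L.
(b) As CaCO₃: 51.08 mg/L × 1,690,000 L = 86,330 g; ÷ 50 g/eq ÷ 2 = 863.3 mol Na₂CO₃.
(b) Mass: 863.3 × 106 = 91,500 g.

(a) 15.8 kg; (b) 91.5 kg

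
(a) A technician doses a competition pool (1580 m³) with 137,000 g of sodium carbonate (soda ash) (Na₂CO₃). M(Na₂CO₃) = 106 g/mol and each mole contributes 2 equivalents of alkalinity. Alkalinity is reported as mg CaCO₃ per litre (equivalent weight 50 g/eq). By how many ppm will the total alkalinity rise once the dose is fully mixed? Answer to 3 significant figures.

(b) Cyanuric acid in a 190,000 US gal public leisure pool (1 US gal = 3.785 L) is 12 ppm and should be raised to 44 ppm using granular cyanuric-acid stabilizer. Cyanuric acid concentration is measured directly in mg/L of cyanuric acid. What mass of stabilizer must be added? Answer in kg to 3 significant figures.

(a) Volume: 1580 m³ = 1,580,000 L.
(a) Moles of Na₂CO₃: 137,000 g ÷ 106 g/mol = 1292 mol → 2585 eq of alkalinity.
(a) As CaCO₃: 2585 eq × 50 g/eq = 129,200 g.
(a) Rise: 129,200 g / 1,580,000 L × 1000 = 81.8 mg/L.

(b) Volume: 190,000 US gal × 3.785 L/gal = 719,150 L.
(b) CYA to add: (44 − 12) = 32 mg/L × 719,150 L = 23,010 g cyanuric acid.

(a) 81.8 ppm; (b) 23.0 kg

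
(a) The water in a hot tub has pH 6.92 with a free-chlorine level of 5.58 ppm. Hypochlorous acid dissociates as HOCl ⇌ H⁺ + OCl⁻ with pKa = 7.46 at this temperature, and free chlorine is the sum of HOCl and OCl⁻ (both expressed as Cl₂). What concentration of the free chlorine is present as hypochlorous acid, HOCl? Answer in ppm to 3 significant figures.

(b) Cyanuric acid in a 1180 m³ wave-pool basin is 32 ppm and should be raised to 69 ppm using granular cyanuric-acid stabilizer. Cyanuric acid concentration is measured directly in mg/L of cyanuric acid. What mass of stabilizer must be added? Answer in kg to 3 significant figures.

(a) [OCl⁻]/[HOCl] = 10^(pH − pKa) = 10^(6.92 − 7.46) = 10^-0.54 = 0.2884.
(a) Fraction as HOCl = 1 / (1 + 0.2884) = 0.7762.
(a) HOCl = 0.7762 × 5.58 ppm = 4.331 ppm.

(b) Volume: 1180 m³ = 1,180,000 L.
(b) CYA to add: (69 − 32) = 37 mg/L × 1,180,000 L = 43,660 g cyanuric acid.

(a) 4.33 ppm; (b) 43.7 kg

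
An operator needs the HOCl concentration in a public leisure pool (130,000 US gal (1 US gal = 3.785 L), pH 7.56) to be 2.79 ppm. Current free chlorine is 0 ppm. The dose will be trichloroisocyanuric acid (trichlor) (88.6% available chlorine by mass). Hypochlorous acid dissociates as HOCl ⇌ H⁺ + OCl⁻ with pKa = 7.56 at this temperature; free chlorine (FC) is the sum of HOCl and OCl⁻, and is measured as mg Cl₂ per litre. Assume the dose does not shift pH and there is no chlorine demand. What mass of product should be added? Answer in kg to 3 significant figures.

Volume: 130,000 US gal × 3.785 L/gal = 492,050 L.
[OCl⁻]/[HOCl] = 10^(pH − pKa) = 10^(7.56 − 7.56) = 1; fraction as HOCl = 1/(1 + 1) = 0.5.
Free chlorine required for 2.79 ppm HOCl: 2.79 / 0.5 = 5.58 ppm.
FC to add: 5.58 − 0 = 5.58 mg/L as Cl₂.
Cl₂ equivalent: 5.58 mg/L × 492,050 L = 2746 g.
Product at 88.6% available Cl: 2746 / 0.886 = 3099 g.

3.10 kg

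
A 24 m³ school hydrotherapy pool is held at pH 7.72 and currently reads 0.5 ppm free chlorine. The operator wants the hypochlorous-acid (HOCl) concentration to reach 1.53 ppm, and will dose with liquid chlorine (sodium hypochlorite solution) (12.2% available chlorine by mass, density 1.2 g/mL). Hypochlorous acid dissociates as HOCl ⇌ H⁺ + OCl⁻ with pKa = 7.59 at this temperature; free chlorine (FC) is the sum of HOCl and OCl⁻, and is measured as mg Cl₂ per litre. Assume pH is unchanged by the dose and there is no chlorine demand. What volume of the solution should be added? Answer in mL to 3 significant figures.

507 mL

Volume: 24 m³ = 24,000 L.
[OCl⁻]/[HOCl] = 10^(pH − pKa) = 10^(7.72 − 7.59) = 1.349; fraction as HOCl = 1/(1 + 1.349) = 0.4257.
Free chlorine required for 1.53 ppm HOCl: 1.53 / 0.4257 = 3.594 ppm.
FC to add: 3.594 − 0.5 = 3.094 mg/L as Cl₂.
Cl₂ equivalent: 3.094 mg/L × 24,000 L = 74.25 g.
Product at 12.2% available Cl: 74.25 / 0.122 = 608.6 g.
Volume: 608.6 g ÷ 1.2 g/mL = 507.2 mL.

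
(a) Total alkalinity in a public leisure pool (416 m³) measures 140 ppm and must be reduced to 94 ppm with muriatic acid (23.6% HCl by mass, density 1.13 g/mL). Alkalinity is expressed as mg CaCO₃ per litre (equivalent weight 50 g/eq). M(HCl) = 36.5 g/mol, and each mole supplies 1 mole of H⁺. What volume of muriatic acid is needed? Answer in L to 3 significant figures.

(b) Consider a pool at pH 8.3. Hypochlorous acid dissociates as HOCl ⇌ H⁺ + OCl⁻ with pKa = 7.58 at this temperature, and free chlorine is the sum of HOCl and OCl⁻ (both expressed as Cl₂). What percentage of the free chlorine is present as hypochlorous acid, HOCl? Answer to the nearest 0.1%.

(a) Volume: 416 m³ = 416,000 L.
(a) Alkalinity to neutralize: (140 − 94) = 46 mg/L as CaCO₃ × 416,000 L = 19,140 g as CaCO₃.
(a) Equivalents of H⁺ required: 19,140 ÷ 50 g/eq = 382.7 eq = 382.7 mol HCl.
(a) Mass of HCl: 382.7 × 36.5 = 13,970 g.
(a) Mass of 23.6% solution: 13,970 / 0.236 = 59,190 g.
(a) Volume: 59,190 g ÷ 1.13 g/mL = 52,380 mL.

(b) [OCl⁻]/[HOCl] = 10^(pH − pKa) = 10^(8.3 − 7.58) = 10^0.72 = 5.248.
(b) Fraction as HOCl = 1 / (1 + 5.248) = 0.16.

(a) 52.4 L; (b) 16.0%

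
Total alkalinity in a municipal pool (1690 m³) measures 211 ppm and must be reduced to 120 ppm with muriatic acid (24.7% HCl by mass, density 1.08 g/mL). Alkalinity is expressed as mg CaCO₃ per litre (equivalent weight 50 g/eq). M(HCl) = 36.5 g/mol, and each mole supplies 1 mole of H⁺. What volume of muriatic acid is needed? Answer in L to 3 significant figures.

421 L

Volume: 1690 m³ = 1,690,000 L.
Alkalinity to neutralize: (211 − 120) = 91 mg/L as CaCO₃ × 1,690,000 L = 153,800 g as CaCO₃.
Equivalents of H⁺ required: 153,800 ÷ 50 g/eq = 3076 eq = 3076 mol HCl.
Mass of HCl: 3076 × 36.5 = 112,300 g.
Mass of 24.7% solution: 112,300 / 0.247 = 454,500 g.
Volume: 454,500 g ÷ 1.08 g/mL = 420,900 mL.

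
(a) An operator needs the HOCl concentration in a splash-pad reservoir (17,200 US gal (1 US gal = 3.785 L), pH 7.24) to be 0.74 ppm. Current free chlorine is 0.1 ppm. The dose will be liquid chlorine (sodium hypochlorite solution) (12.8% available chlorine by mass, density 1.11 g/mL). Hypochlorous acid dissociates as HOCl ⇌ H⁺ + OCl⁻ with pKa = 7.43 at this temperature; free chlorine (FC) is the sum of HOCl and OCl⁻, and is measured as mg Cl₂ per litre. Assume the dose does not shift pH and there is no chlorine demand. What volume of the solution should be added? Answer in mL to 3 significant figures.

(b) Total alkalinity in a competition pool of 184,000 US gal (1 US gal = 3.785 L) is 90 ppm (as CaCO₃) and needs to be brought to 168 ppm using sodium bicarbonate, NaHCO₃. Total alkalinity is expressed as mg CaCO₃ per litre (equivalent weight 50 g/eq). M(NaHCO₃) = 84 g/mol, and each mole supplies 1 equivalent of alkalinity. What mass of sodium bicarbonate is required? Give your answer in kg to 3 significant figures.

(a) Volume: 17,200 US gal × 3.785 L/gal = 65,102 L.
(a) [OCl⁻]/[HOCl] = 10^(pH − pKa) = 10^(7.24 − 7.43) = 0.6457; fraction as HOCl = 1/(1 + 0.6457) = 0.6077.
(a) Free chlorine required for 0.74 ppm HOCl: 0.74 / 0.6077 = 1.218 ppm.
(a) FC to add: 1.218 − 0.1 = 1.118 mg/L as Cl₂.
(a) Cl₂ equivalent: 1.118 mg/L × 65,102 L = 72.77 g.
(a) Product at 12.8% available Cl: 72.77 / 0.128 = 568.5 g.
(a) Volume: 568.5 g ÷ 1.11 g/mL = 512.2 mL.

(b) Volume: 184,000 US gal × 3.785 L/gal = 696,440 L.
(b) Alkalinity to add: (168 − 90) = 78 mg/L as CaCO₃ × 696,440 L = 54,320 g as CaCO₃.
(b) Equivalents: 54,320 g ÷ 50 g/eq = 1086 eq.
(b) NaHCO₃ supplies 1 eq per mole → 1086 mol.
(b) Mass: 1086 mol × 84 g/mol = 91,260 g.

(a) 512 mL; (b) 91.3 kg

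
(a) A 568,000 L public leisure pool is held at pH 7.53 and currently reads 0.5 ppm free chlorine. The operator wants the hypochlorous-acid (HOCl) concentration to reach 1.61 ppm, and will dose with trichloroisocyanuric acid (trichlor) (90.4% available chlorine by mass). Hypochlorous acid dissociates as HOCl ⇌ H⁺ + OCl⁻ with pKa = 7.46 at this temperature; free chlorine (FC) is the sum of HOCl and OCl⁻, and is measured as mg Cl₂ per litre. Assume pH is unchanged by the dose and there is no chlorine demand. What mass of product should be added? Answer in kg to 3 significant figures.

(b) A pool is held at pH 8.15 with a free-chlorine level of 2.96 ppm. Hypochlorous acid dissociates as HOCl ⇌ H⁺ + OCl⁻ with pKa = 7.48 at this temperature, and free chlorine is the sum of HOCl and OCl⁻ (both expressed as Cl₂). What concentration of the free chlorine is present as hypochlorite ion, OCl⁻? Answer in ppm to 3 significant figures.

(a) 1.89 kg; (b) 2.44 ppm

(a) [OCl⁻]/[HOCl] = 10^(pH − pKa) = 10^(7.53 − 7.46) = 1.175; fraction as HOCl = 1/(1 + 1.175) = 0.4598.
(a) Free chlorine required for 1.61 ppm HOCl: 1.61 / 0.4598 = 3.502 ppm.
(a) FC to add: 3.502 − 0.5 = 3.002 mg/L as Cl₂.
(a) Cl₂ equivalent: 3.002 mg/L × 568,000 L = 1705 g.
(a) Product at 90.4% available Cl: 1705 / 0.904 = 1886 g.

(b) [OCl⁻]/[HOCl] = 10^(pH − pKa) = 10^(8.15 − 7.48) = 10^0.67 = 4.677.
(b) Fraction as HOCl = 1 / (1 + 4.677) = 0.1761.
(b) OCl⁻ = (1 − 0.1761) × 2.96 ppm = 2.439 ppm.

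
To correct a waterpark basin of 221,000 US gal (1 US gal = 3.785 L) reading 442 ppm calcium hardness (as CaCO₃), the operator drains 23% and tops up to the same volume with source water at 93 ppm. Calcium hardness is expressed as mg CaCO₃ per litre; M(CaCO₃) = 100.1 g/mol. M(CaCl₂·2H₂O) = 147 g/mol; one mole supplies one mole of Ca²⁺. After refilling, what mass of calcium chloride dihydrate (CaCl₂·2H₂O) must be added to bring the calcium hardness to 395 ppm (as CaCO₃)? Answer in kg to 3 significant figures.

40.9 kg

Volume: 221,000 US gal × 3.785 L/gal = 836,485 L.
After draining 23% and refilling: 442 × 0.77 + 93 × 0.23 = 361.73 ppm.
Deficit to target: 395 − 361.73 = 33.27 mg/L.
As CaCO₃: 33.27 mg/L × 836,485 L = 27,830 g; ÷ 100.1 = 278 mol Ca²⁺.
Mass: 278 × 147 = 40,870 g.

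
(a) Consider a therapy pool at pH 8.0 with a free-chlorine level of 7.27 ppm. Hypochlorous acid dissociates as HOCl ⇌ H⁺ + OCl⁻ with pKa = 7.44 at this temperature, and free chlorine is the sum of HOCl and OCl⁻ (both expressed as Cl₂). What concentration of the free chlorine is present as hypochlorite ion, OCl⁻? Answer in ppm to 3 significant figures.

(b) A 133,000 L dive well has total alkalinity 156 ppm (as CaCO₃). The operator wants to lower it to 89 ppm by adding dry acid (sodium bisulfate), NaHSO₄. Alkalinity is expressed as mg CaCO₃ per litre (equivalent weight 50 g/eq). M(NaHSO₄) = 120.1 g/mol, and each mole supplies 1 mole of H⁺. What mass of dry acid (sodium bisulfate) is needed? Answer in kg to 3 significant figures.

(a) 5.70 ppm; (b) 21.4 kg

(a) [OCl⁻]/[HOCl] = 10^(pH − pKa) = 10^(8.0 − 7.44) = 10^0.56 = 3.631.
(a) Fraction as HOCl = 1 / (1 + 3.631) = 0.2159.
(a) OCl⁻ = (1 − 0.2159) × 7.27 ppm = 5.7 ppm.

(b) Alkalinity to neutralize: (156 − 89) = 67 mg/L as CaCO₃ × 133,000 L = 8911 g as CaCO₃.
(b) Equivalents of H⁺ required: 8911 ÷ 50 g/eq = 178.2 eq = 178.2 mol NaHSO₄.
(b) Mass of NaHSO₄: 178.2 × 120.1 = 21,400 g.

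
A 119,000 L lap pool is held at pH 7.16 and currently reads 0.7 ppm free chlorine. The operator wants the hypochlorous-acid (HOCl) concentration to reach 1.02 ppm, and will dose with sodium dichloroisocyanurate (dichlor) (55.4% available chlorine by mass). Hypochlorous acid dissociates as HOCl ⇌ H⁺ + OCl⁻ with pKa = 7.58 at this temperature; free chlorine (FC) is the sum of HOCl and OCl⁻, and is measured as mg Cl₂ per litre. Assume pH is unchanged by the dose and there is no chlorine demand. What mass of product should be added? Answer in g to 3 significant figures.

152 g

[OCl⁻]/[HOCl] = 10^(pH − pKa) = 10^(7.16 − 7.58) = 0.3802; fraction as HOCl = 1/(1 + 0.3802) = 0.7245.
Free chlorine required for 1.02 ppm HOCl: 1.02 / 0.7245 = 1.408 ppm.
FC to add: 1.408 − 0.7 = 0.7078 mg/L as Cl₂.
Cl₂ equivalent: 0.7078 mg/L × 119,000 L = 84.23 g.
Product at 55.4% available Cl: 84.23 / 0.554 = 152 g.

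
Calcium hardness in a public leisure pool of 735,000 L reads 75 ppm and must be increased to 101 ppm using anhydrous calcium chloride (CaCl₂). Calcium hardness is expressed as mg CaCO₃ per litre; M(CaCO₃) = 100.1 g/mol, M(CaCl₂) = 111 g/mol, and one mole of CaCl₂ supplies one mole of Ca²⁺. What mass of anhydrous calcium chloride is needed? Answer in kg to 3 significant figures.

Hardness to add: (101 − 75) = 26 mg/L as CaCO₃ × 735,000 L = 19,110 g as CaCO₃.
Moles of Ca²⁺ (1 mol Ca²⁺ ≡ 1 mol CaCO₃): 19,110 / 100.1 g/mol = 190.9 mol.
Mass of CaCl₂: 190.9 × 111 = 21,190 g.

21.2 kg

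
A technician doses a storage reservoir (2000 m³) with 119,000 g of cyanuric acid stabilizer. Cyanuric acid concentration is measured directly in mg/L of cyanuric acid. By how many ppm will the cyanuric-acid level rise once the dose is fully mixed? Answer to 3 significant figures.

Volume: 2000 m³ = 2,000,000 L.
Rise: 119,000 g / 2,000,000 L × 1000 = 59.5 mg/L.

59.5 ppm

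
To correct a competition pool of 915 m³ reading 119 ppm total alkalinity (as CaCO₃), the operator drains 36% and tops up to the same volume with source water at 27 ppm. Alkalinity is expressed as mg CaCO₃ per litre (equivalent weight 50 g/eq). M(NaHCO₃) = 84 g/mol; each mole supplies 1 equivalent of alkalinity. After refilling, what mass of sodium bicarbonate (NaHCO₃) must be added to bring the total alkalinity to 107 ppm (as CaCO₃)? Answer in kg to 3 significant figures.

Volume: 915 m³ = 915,000 L.
After draining 36% and refilling: 119 × 0.64 + 27 × 0.36 = 85.88 ppm.
Deficit to target: 107 − 85.88 = 21.12 mg/L.
As CaCO₃: 21.12 mg/L × 915,000 L = 19,320 g; ÷ 50 g/eq ÷ 1 = 386.5 mol NaHCO₃.
Mass: 386.5 × 84 = 32,470 g.

32.5 kg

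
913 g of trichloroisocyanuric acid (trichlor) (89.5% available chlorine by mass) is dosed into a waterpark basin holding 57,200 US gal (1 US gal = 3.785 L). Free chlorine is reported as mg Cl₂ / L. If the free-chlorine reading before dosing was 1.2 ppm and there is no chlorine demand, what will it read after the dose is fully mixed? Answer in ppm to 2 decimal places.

4.97 ppm

Volume: 57,200 US gal × 3.785 L/gal = 216,502 L.
Available chlorine delivered: 913 g × 0.895 = 817.1 g as Cl₂.
Concentration rise: 817.1 g / 216,502 L = 3.774 mg/L = 3.77 ppm.
Final FC: 1.2 + 3.77 = 4.97 ppm.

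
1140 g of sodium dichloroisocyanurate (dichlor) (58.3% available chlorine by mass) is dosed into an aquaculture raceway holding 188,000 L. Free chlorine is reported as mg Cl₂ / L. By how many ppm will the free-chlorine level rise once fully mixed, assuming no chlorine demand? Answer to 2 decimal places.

3.54 ppm

Available chlorine delivered: 1140 g × 0.583 = 664.6 g as Cl₂.
Concentration rise: 664.6 g / 188,000 L = 3.535 mg/L = 3.54 ppm.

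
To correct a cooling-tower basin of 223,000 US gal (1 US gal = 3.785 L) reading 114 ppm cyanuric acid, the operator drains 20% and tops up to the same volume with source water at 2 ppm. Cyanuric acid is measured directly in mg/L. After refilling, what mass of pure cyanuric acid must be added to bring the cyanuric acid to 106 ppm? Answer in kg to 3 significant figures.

Volume: 223,000 US gal × 3.785 L/gal = 844,055 L.
After draining 20% and refilling: 114 × 0.80 + 2 × 0.20 = 91.6 ppm.
Deficit to target: 106 − 91.6 = 14.4 mg/L.
Mass: 14.4 mg/L × 844,055 L = 12,150 g cyanuric acid.

12.2 kg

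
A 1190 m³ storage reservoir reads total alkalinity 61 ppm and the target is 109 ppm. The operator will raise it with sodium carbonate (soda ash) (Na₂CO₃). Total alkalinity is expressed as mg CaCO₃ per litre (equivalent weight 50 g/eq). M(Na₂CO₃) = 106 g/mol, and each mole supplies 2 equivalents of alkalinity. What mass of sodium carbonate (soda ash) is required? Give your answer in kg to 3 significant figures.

Volume: 1190 m³ = 1,190,000 L.
Alkalinity to add: (109 − 61) = 48 mg/L as CaCO₃ × 1,190,000 L = 57,120 g as CaCO₃.
Equivalents: 57,120 g ÷ 50 g/eq = 1142 eq.
Each mole of Na₂CO₃ supplies 2 eq, so 1142 / 2 = 571.2 mol.
Mass: 571.2 mol × 106 g/mol = 60,550 g.

60.5 kg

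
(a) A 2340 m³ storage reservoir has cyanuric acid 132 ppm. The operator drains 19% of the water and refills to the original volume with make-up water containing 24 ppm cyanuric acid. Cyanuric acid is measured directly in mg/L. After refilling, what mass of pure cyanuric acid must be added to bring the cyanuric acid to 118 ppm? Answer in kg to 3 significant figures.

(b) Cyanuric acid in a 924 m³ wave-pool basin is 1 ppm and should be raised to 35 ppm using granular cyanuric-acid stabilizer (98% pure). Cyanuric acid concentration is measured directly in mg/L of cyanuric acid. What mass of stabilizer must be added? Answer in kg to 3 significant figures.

(a) 15.3 kg; (b) 32.1 kg

(a) Volume: 2340 m³ = 2,340,000 L.
(a) After draining 19% and refilling: 132 × 0.81 + 24 × 0.19 = 111.48 ppm.
(a) Deficit to target: 118 − 111.48 = 6.52 mg/L.
(a) Mass: 6.52 mg/L × 2,340,000 L = 15,260 g cyanuric acid.

(b) Volume: 924 m³ = 924,000 L.
(b) CYA to add: (35 − 1) = 34 mg/L × 924,000 L = 31,420 g cyanuric acid.
(b) At 98% purity: 31,420 / 0.98 = 32,060 g product.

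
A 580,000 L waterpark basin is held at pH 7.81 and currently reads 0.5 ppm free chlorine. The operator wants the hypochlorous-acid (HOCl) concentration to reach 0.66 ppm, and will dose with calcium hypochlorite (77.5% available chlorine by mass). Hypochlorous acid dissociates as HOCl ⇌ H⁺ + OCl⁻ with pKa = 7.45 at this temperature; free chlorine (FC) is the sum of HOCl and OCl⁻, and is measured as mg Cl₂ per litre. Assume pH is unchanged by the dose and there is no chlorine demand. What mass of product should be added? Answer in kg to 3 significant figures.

1.25 kg

[OCl⁻]/[HOCl] = 10^(pH − pKa) = 10^(7.81 − 7.45) = 2.291; fraction as HOCl = 1/(1 + 2.291) = 0.3039.
Free chlorine required for 0.66 ppm HOCl: 0.66 / 0.3039 = 2.172 ppm.
FC to add: 2.172 − 0.5 = 1.672 mg/L as Cl₂.
Cl₂ equivalent: 1.672 mg/L × 580,000 L = 969.7 g.
Product at 77.5% available Cl: 969.7 / 0.775 = 1251 g.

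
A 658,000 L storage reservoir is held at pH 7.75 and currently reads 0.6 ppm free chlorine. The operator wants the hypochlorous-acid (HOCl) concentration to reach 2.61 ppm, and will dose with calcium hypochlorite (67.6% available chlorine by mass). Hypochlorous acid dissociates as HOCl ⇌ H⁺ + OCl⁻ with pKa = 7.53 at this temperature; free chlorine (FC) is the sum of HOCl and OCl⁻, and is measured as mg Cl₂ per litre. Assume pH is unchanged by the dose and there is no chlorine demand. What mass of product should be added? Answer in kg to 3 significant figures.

[OCl⁻]/[HOCl] = 10^(pH − pKa) = 10^(7.75 − 7.53) = 1.66; fraction as HOCl = 1/(1 + 1.66) = 0.376.
Free chlorine required for 2.61 ppm HOCl: 2.61 / 0.376 = 6.942 ppm.
FC to add: 6.942 − 0.6 = 6.342 mg/L as Cl₂.
Cl₂ equivalent: 6.342 mg/L × 658,000 L = 4173 g.
Product at 67.6% available Cl: 4173 / 0.676 = 6173 g.

6.17 kg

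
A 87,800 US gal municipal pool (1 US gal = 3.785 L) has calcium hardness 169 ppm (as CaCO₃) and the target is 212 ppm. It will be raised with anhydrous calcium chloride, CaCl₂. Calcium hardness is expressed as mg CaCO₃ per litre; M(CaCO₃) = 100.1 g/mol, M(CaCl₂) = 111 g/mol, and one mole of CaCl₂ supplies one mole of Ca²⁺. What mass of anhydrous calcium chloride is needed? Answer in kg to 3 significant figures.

15.8 kg

Volume: 87,800 US gal × 3.785 L/gal = 332,323 L.
Hardness to add: (212 − 169) = 43 mg/L as CaCO₃ × 332,323 L = 14,290 g as CaCO₃.
Moles of Ca²⁺ (1 mol Ca²⁺ ≡ 1 mol CaCO₃): 14,290 / 100.1 g/mol = 142.8 mol.
Mass of CaCl₂: 142.8 × 111 = 15,850 g.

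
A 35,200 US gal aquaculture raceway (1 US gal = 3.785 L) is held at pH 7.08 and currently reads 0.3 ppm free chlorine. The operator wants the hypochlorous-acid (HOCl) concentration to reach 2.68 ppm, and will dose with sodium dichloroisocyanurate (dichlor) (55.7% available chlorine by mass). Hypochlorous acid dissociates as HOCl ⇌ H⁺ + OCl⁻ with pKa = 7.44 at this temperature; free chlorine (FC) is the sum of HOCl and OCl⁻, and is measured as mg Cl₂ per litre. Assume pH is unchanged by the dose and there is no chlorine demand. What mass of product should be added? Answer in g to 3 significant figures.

849 g

Volume: 35,200 US gal × 3.785 L/gal = 133,232 L.
[OCl⁻]/[HOCl] = 10^(pH − pKa) = 10^(7.08 − 7.44) = 0.4365; fraction as HOCl = 1/(1 + 0.4365) = 0.6961.
Free chlorine required for 2.68 ppm HOCl: 2.68 / 0.6961 = 3.85 ppm.
FC to add: 3.85 − 0.3 = 3.55 mg/L as Cl₂.
Cl₂ equivalent: 3.55 mg/L × 133,232 L = 473 g.
Product at 55.7% available Cl: 473 / 0.557 = 849.1 g.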